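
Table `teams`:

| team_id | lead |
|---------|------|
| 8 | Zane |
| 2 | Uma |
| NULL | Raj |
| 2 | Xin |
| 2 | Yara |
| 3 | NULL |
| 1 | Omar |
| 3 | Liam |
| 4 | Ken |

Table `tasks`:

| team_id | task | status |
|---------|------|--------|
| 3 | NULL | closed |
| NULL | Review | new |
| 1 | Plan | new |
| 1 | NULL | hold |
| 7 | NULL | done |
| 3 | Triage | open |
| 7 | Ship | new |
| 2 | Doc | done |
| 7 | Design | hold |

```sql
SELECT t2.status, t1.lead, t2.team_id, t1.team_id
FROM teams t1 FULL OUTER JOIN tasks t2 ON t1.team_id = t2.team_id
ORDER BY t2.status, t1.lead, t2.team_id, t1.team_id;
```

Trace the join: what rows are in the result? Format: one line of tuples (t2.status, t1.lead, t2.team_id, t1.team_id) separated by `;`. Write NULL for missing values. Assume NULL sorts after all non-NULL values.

(closed, Liam, 3, 3); (closed, NULL, 3, 3); (done, Uma, 2, 2); (done, Xin, 2, 2); (done, Yara, 2, 2); (done, NULL, 7, NULL); (hold, Omar, 1, 1); (hold, NULL, 7, NULL); (new, Omar, 1, 1); (new, NULL, 7, NULL); (new, NULL, NULL, NULL); (open, Liam, 3, 3); (open, NULL, 3, 3); (NULL, Ken, NULL, 4); (NULL, Raj, NULL, NULL); (NULL, Zane, NULL, 8)

FULL OUTER JOIN keeps every row from both sides; unmatched rows get NULL for the other side's columns.
Matching on t1.team_id = t2.team_id. A NULL in a compared column never satisfies the condition.
- t1 (team_id=8) has no partner → padded with NULL.
- t1 (team_id=2) pairs with 1 row(s) of t2.
- t1 (team_id=NULL) has no partner → padded with NULL.
- t1 (team_id=2) pairs with 1 row(s) of t2.
- t1 (team_id=2) pairs with 1 row(s) of t2.
- t1 (team_id=3) pairs with 2 row(s) of t2.
- t1 (team_id=1) pairs with 2 row(s) of t2.
- t1 (team_id=3) pairs with 2 row(s) of t2.
- t1 (team_id=4) has no partner → padded with NULL.
- 4 t2 row(s) had no t1 match → kept, t1 columns NULL.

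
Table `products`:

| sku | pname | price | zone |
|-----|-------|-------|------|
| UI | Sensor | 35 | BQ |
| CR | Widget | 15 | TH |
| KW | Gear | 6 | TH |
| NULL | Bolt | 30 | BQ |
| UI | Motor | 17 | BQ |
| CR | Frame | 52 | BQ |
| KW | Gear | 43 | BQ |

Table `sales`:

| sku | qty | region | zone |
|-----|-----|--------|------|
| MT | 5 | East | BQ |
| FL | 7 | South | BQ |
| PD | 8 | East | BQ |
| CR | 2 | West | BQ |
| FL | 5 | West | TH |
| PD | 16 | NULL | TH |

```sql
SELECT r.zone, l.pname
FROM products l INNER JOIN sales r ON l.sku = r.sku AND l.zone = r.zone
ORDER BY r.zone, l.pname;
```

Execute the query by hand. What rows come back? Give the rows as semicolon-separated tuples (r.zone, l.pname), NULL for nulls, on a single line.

INNER JOIN keeps only pairs where the ON condition holds.
Matching on l.sku = r.sku AND l.zone = r.zone. A NULL in a compared column never satisfies the condition.
- sku=UI, zone=BQ: no matching r row, dropped.
- sku=CR, zone=TH: no matching r row, dropped.
- sku=KW, zone=TH: no matching r row, dropped.
- sku=NULL, zone=BQ: no matching r row, dropped.
- sku=UI, zone=BQ: no matching r row, dropped.
- sku=CR, zone=BQ: 1 matching r row(s), so 1 row(s) emitted.
- sku=KW, zone=BQ: no matching r row, dropped.
After projecting and ordering:
r.zone | l.pname
BQ | Frame

(BQ, Frame)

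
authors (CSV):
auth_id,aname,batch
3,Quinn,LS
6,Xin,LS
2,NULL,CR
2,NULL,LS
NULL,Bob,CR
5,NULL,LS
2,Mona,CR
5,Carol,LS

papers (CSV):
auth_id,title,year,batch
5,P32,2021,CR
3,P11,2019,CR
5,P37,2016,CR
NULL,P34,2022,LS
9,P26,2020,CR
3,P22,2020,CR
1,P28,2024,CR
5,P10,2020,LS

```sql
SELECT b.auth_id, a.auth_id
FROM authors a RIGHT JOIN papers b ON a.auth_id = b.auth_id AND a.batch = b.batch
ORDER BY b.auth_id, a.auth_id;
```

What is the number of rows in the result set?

RIGHT JOIN keeps every row from `papers`; unmatched rows get NULL for `authors`'s columns.
Matching on a.auth_id = b.auth_id AND a.batch = b.batch. A NULL in a compared column never satisfies the condition.
- a[0] auth_id=3, batch=LS → no match.
- a[1] auth_id=6, batch=LS → no match.
- a[2] auth_id=2, batch=CR → no match.
- a[3] auth_id=2, batch=LS → no match.
- a[4] auth_id=NULL, batch=CR → no match.
- a[5] auth_id=5, batch=LS → 1 match(es) in b → 1 row(s).
- a[6] auth_id=2, batch=CR → no match.
- a[7] auth_id=5, batch=LS → 1 match(es) in b → 1 row(s).
- 7 b row(s) had no a match → kept, a columns NULL.
Total: 2 matched + 7 padded = 9 rows.

9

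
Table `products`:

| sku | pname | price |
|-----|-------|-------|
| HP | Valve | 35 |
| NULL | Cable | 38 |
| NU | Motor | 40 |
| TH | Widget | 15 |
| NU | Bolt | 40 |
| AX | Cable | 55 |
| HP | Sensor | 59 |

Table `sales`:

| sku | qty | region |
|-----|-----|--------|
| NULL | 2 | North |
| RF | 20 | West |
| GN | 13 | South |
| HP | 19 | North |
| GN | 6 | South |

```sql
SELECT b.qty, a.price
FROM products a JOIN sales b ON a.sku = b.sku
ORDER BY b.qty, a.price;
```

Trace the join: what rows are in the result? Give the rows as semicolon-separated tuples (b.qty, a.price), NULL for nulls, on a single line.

(19, 35); (19, 59)

INNER JOIN keeps only pairs where the ON condition holds.
Matching on a.sku = b.sku. A NULL in a compared column never satisfies the condition.
Matched pairs: 2.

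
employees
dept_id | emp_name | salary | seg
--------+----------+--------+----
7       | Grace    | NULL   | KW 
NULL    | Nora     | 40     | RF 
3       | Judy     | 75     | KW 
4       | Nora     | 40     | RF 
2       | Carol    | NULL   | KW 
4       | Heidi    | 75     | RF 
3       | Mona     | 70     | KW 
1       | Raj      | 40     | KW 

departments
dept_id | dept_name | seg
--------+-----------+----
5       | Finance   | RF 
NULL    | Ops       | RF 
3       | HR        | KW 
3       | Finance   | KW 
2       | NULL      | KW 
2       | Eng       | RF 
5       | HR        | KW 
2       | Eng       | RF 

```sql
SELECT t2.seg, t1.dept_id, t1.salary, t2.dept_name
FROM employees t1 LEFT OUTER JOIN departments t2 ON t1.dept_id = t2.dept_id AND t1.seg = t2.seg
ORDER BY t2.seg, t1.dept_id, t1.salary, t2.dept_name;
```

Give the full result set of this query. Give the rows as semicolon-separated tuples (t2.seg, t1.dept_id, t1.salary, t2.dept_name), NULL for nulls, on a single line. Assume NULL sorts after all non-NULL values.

LEFT JOIN keeps every row from `employees`; unmatched rows get NULL for `departments`'s columns.
Matching on t1.dept_id = t2.dept_id AND t1.seg = t2.seg. A NULL in a compared column never satisfies the condition.
Matched pairs: 5; unmatched t1 rows kept: 5.

(KW, 2, NULL, NULL); (KW, 3, 70, Finance); (KW, 3, 70, HR); (KW, 3, 75, Finance); (KW, 3, 75, HR); (NULL, 1, 40, NULL); (NULL, 4, 40, NULL); (NULL, 4, 75, NULL); (NULL, 7, NULL, NULL); (NULL, NULL, 40, NULL)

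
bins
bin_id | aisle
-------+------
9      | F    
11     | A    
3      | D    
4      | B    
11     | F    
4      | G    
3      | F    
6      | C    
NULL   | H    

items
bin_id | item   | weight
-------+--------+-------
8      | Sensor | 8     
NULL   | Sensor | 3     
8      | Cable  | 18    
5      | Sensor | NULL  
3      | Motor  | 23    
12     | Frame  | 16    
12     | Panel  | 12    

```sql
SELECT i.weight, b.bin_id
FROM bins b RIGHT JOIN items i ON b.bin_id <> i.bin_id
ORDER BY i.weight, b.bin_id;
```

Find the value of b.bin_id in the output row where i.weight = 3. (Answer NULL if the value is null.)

NULL

RIGHT JOIN keeps every row from `items`; unmatched rows get NULL for `bins`'s columns.
Matching on b.bin_id <> i.bin_id. A NULL in a compared column never satisfies the condition.
- bin_id=9: 6 matching i row(s), so 6 row(s) emitted.
- bin_id=11: 6 matching i row(s), so 6 row(s) emitted.
- bin_id=3: 5 matching i row(s), so 5 row(s) emitted.
- bin_id=4: 6 matching i row(s), so 6 row(s) emitted.
- bin_id=11: 6 matching i row(s), so 6 row(s) emitted.
- bin_id=4: 6 matching i row(s), so 6 row(s) emitted.
- bin_id=3: 5 matching i row(s), so 5 row(s) emitted.
- bin_id=6: 6 matching i row(s), so 6 row(s) emitted.
- bin_id=NULL: no matching i row.
- 1 i row(s) had no b match → kept, b columns NULL.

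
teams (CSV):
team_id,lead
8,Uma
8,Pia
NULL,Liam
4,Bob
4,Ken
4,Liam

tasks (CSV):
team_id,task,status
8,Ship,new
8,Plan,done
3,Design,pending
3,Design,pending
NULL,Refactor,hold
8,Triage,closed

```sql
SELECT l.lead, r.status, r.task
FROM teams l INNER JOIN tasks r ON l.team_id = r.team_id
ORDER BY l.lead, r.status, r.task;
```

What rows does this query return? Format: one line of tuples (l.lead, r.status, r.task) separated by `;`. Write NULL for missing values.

(Pia, closed, Triage); (Pia, done, Plan); (Pia, new, Ship); (Uma, closed, Triage); (Uma, done, Plan); (Uma, new, Ship)

INNER JOIN keeps only pairs where the ON condition holds.
Matching on l.team_id = r.team_id. A NULL in a compared column never satisfies the condition.
- team_id=8: 3 matching r row(s), so 3 row(s) emitted.
- team_id=8: 3 matching r row(s), so 3 row(s) emitted.
- team_id=NULL: no matching r row, dropped.
- team_id=4: no matching r row, dropped.
- team_id=4: no matching r row, dropped.
- team_id=4: no matching r row, dropped.
After projecting and ordering:
l.lead | r.status | r.task
Pia | closed | Triage
Pia | done | Plan
Pia | new | Ship
Uma | closed | Triage
Uma | done | Plan
Uma | new | Ship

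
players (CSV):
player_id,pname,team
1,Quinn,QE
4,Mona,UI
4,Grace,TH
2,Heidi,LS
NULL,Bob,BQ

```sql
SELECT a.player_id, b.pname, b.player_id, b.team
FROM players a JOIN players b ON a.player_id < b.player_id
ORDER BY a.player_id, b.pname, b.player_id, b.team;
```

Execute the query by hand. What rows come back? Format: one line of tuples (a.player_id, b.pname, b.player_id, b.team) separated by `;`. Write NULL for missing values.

(1, Grace, 4, TH); (1, Heidi, 2, LS); (1, Mona, 4, UI); (2, Grace, 4, TH); (2, Mona, 4, UI)

INNER JOIN keeps only pairs where the ON condition holds.
Matching on a.player_id < b.player_id. A NULL in a compared column never satisfies the condition.
Matched pairs: 5.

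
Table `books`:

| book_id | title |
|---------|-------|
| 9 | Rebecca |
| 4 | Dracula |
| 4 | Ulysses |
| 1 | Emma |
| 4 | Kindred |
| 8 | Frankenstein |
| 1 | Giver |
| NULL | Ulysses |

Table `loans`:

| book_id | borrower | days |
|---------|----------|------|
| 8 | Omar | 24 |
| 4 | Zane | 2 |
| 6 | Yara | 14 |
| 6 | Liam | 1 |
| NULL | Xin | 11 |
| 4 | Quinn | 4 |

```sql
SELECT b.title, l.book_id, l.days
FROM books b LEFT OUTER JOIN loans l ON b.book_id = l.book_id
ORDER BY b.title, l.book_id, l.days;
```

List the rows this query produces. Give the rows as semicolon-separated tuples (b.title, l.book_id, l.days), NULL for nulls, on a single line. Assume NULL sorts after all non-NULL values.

(Dracula, 4, 2); (Dracula, 4, 4); (Emma, NULL, NULL); (Frankenstein, 8, 24); (Giver, NULL, NULL); (Kindred, 4, 2); (Kindred, 4, 4); (Rebecca, NULL, NULL); (Ulysses, 4, 2); (Ulysses, 4, 4); (Ulysses, NULL, NULL)

LEFT JOIN keeps every row from `books`; unmatched rows get NULL for `loans`'s columns.
Matching on b.book_id = l.book_id. A NULL in a compared column never satisfies the condition.
- b row (book_id=9): no match → kept, l columns NULL.
- b row (book_id=4): matches 2 l row(s) → 2 output row(s).
- b row (book_id=4): matches 2 l row(s) → 2 output row(s).
- b row (book_id=1): no match → kept, l columns NULL.
- b row (book_id=4): matches 2 l row(s) → 2 output row(s).
- b row (book_id=8): matches 1 l row(s) → 1 output row(s).
- b row (book_id=1): no match → kept, l columns NULL.
- b row (book_id=NULL): no match → kept, l columns NULL.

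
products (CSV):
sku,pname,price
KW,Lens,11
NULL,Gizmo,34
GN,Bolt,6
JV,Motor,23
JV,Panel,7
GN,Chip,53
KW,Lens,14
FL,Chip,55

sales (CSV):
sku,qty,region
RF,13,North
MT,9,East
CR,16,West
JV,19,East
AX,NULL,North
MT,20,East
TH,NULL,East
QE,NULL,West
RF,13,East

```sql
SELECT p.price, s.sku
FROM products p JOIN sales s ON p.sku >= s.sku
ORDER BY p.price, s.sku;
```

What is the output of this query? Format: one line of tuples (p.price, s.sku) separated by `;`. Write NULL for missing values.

INNER JOIN keeps only pairs where the ON condition holds.
Matching on p.sku >= s.sku. A NULL in a compared column never satisfies the condition.
Matched pairs: 18.

(6, AX); (6, CR); (7, AX); (7, CR); (7, JV); (11, AX); (11, CR); (11, JV); (14, AX); (14, CR); (14, JV); (23, AX); (23, CR); (23, JV); (53, AX); (53, CR); (55, AX); (55, CR)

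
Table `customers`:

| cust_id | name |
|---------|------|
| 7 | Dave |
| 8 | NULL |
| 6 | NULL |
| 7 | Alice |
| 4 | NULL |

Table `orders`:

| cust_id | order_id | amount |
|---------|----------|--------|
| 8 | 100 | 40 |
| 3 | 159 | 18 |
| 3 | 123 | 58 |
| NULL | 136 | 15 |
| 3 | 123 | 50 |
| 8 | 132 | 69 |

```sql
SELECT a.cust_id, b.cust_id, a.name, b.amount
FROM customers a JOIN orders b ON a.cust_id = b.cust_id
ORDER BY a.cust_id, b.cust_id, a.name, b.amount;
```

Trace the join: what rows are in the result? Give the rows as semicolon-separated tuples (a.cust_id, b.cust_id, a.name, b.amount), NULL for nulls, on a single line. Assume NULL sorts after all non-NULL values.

INNER JOIN keeps only pairs where the ON condition holds.
Matching on a.cust_id = b.cust_id. A NULL in a compared column never satisfies the condition.
- a (cust_id=7) has no partner → excluded.
- a (cust_id=8) pairs with 2 row(s) of b.
- a (cust_id=6) has no partner → excluded.
- a (cust_id=7) has no partner → excluded.
- a (cust_id=4) has no partner → excluded.
After projecting and ordering:
a.cust_id | b.cust_id | a.name | b.amount
8 | 8 | NULL | 40
8 | 8 | NULL | 69

(8, 8, NULL, 40); (8, 8, NULL, 69)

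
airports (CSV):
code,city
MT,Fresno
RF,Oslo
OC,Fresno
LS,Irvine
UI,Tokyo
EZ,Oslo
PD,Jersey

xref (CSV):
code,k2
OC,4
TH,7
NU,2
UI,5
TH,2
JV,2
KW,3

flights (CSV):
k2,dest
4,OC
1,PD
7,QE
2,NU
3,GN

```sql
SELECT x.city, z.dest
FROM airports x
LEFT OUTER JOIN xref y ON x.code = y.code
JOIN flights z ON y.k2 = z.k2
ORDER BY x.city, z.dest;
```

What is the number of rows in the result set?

Step 1 — x LEFT JOIN y on code → 7 row(s).
Then INNER JOIN `flights z` on k2: keep only rows whose y.k2 appears in z.
Result: 1 row(s).

1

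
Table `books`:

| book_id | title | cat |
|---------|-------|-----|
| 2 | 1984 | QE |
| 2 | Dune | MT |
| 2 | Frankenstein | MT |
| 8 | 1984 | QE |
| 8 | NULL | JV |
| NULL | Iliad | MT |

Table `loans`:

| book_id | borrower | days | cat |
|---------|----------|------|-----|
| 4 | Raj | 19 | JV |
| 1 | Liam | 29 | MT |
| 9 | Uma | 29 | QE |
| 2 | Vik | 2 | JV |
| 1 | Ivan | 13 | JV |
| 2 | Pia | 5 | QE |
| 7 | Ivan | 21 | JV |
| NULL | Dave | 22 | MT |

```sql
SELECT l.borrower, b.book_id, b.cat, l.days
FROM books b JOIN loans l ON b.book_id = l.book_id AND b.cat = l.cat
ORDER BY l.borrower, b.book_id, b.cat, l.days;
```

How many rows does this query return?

INNER JOIN keeps only pairs where the ON condition holds.
Matching on b.book_id = l.book_id AND b.cat = l.cat. A NULL in a compared column never satisfies the condition.
- book_id=2, cat=QE: 1 matching l row(s), so 1 row(s) emitted.
- book_id=2, cat=MT: no matching l row, dropped.
- book_id=2, cat=MT: no matching l row, dropped.
- book_id=8, cat=QE: no matching l row, dropped.
- book_id=8, cat=JV: no matching l row, dropped.
- book_id=NULL, cat=MT: no matching l row, dropped.
Total: 1 rows.

1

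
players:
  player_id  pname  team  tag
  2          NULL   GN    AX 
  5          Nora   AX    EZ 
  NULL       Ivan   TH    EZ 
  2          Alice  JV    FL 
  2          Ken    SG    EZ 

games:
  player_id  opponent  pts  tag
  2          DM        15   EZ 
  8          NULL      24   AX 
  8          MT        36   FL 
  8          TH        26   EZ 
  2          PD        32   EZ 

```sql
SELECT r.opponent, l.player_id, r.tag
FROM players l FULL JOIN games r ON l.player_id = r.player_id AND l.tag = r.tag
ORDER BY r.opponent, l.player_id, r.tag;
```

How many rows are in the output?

9

FULL OUTER JOIN keeps every row from both sides; unmatched rows get NULL for the other side's columns.
Matching on l.player_id = r.player_id AND l.tag = r.tag. A NULL in a compared column never satisfies the condition.
Matched pairs: 2; unmatched l rows kept: 4; unmatched r rows kept: 3.
Total: 2 matched + 7 padded = 9 rows.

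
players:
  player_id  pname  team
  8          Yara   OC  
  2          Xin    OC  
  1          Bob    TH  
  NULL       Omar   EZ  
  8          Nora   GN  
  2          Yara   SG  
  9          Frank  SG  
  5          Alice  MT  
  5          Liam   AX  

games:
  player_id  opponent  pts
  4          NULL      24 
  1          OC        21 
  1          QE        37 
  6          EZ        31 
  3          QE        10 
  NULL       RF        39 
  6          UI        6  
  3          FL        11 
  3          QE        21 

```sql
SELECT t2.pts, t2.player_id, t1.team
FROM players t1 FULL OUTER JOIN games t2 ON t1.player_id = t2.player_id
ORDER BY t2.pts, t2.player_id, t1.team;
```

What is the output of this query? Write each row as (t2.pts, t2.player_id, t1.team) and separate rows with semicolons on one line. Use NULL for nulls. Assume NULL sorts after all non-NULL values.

(6, 6, NULL); (10, 3, NULL); (11, 3, NULL); (21, 1, TH); (21, 3, NULL); (24, 4, NULL); (31, 6, NULL); (37, 1, TH); (39, NULL, NULL); (NULL, NULL, AX); (NULL, NULL, EZ); (NULL, NULL, GN); (NULL, NULL, MT); (NULL, NULL, OC); (NULL, NULL, OC); (NULL, NULL, SG); (NULL, NULL, SG)

FULL OUTER JOIN keeps every row from both sides; unmatched rows get NULL for the other side's columns.
Matching on t1.player_id = t2.player_id. A NULL in a compared column never satisfies the condition.
Matched pairs: 2; unmatched t1 rows kept: 8; unmatched t2 rows kept: 7.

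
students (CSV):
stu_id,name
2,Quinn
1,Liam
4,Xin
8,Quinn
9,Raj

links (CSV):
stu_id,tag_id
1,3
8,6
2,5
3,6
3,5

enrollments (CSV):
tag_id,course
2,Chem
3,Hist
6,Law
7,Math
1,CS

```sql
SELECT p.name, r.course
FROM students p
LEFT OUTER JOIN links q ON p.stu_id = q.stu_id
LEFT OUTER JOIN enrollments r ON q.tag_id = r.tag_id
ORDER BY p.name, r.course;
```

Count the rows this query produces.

5

Evaluate left to right. First `students p LEFT JOIN links q` on stu_id: 5 row(s).
Then LEFT JOIN `enrollments r` on tag_id: each of those 5 rows is kept; rows whose q.tag_id has no match in r get NULL for r's columns.
Result: 5 row(s).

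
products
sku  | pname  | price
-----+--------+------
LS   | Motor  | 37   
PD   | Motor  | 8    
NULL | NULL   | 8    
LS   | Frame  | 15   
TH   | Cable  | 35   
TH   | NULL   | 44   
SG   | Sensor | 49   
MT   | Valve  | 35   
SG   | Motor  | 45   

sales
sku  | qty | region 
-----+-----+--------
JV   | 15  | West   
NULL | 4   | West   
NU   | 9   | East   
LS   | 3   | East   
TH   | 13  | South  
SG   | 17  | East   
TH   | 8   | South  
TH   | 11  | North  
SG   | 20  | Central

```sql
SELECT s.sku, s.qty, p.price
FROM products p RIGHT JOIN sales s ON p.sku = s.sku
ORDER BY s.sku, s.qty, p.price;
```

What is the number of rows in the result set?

RIGHT JOIN keeps every row from `sales`; unmatched rows get NULL for `products`'s columns.
Matching on p.sku = s.sku. A NULL in a compared column never satisfies the condition.
Matched pairs: 12; unmatched s rows kept: 3.
Total: 12 matched + 3 padded = 15 rows.

15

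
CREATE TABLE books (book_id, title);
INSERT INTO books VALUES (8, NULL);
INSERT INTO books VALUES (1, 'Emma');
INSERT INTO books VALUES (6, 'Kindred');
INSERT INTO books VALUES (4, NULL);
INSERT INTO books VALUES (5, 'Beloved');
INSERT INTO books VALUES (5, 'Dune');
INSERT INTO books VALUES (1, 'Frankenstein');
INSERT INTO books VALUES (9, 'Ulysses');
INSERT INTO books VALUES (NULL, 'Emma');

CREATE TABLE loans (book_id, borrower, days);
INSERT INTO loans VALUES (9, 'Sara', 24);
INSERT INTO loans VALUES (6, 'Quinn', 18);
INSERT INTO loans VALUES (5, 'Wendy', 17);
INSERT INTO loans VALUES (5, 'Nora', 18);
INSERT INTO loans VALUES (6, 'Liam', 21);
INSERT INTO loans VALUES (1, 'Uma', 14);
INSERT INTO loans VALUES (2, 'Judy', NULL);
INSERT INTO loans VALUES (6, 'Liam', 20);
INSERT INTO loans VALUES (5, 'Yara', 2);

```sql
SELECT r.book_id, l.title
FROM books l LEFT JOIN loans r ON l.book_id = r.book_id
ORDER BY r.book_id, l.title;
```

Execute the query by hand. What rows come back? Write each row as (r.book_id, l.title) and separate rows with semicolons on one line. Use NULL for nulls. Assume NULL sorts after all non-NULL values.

(1, Emma); (1, Frankenstein); (5, Beloved); (5, Beloved); (5, Beloved); (5, Dune); (5, Dune); (5, Dune); (6, Kindred); (6, Kindred); (6, Kindred); (9, Ulysses); (NULL, Emma); (NULL, NULL); (NULL, NULL)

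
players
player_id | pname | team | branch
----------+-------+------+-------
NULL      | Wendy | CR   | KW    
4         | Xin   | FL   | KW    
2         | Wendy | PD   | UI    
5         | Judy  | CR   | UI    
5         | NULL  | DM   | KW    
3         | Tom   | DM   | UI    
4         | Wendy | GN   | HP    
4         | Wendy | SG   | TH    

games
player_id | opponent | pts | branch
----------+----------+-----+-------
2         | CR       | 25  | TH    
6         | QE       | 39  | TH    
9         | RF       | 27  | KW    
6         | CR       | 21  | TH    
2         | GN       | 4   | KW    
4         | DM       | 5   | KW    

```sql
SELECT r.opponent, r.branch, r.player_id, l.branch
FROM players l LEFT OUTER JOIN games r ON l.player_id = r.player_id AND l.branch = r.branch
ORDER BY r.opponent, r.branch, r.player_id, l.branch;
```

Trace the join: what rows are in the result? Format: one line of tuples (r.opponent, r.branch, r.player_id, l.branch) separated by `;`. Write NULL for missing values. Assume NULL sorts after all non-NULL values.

LEFT JOIN keeps every row from `players`; unmatched rows get NULL for `games`'s columns.
Matching on l.player_id = r.player_id AND l.branch = r.branch. A NULL in a compared column never satisfies the condition.
- l (player_id=NULL, branch=KW) has no partner → padded with NULL.
- l (player_id=4, branch=KW) pairs with 1 row(s) of r.
- l (player_id=2, branch=UI) has no partner → padded with NULL.
- l (player_id=5, branch=UI) has no partner → padded with NULL.
- l (player_id=5, branch=KW) has no partner → padded with NULL.
- l (player_id=3, branch=UI) has no partner → padded with NULL.
- l (player_id=4, branch=HP) has no partner → padded with NULL.
- l (player_id=4, branch=TH) has no partner → padded with NULL.
After projecting and ordering:
r.opponent | r.branch | r.player_id | l.branch
DM | KW | 4 | KW
NULL | NULL | NULL | HP
NULL | NULL | NULL | KW
NULL | NULL | NULL | KW
NULL | NULL | NULL | TH
NULL | NULL | NULL | UI
NULL | NULL | NULL | UI
NULL | NULL | NULL | UI

(DM, KW, 4, KW); (NULL, NULL, NULL, HP); (NULL, NULL, NULL, KW); (NULL, NULL, NULL, KW); (NULL, NULL, NULL, TH); (NULL, NULL, NULL, UI); (NULL, NULL, NULL, UI); (NULL, NULL, NULL, UI)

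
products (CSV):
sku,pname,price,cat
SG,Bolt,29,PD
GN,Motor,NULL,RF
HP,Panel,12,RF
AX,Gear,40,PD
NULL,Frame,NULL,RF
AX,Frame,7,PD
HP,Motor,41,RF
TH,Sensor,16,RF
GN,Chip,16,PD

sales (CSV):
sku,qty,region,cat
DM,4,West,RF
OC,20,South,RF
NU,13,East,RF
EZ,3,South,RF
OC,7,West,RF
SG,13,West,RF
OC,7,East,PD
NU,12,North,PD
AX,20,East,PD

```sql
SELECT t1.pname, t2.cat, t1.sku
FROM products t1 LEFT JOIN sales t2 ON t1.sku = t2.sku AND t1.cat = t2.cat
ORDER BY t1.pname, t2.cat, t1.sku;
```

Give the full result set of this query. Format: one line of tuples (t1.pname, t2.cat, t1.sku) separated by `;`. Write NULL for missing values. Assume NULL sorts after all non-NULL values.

(Bolt, NULL, SG); (Chip, NULL, GN); (Frame, PD, AX); (Frame, NULL, NULL); (Gear, PD, AX); (Motor, NULL, GN); (Motor, NULL, HP); (Panel, NULL, HP); (Sensor, NULL, TH)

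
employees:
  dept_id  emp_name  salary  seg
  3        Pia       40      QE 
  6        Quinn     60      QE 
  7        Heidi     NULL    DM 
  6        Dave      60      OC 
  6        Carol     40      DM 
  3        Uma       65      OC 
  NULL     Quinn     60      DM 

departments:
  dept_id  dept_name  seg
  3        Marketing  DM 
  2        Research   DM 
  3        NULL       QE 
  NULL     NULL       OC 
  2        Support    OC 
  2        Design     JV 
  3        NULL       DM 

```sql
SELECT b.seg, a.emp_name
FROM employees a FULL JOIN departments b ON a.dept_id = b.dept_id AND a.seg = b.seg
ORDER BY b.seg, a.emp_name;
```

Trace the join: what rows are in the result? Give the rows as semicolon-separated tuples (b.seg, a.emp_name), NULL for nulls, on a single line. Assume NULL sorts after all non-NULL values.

FULL OUTER JOIN keeps every row from both sides; unmatched rows get NULL for the other side's columns.
Matching on a.dept_id = b.dept_id AND a.seg = b.seg. A NULL in a compared column never satisfies the condition.
Matched pairs: 1; unmatched a rows kept: 6; unmatched b rows kept: 6.

(DM, NULL); (DM, NULL); (DM, NULL); (JV, NULL); (OC, NULL); (OC, NULL); (QE, Pia); (NULL, Carol); (NULL, Dave); (NULL, Heidi); (NULL, Quinn); (NULL, Quinn); (NULL, Uma)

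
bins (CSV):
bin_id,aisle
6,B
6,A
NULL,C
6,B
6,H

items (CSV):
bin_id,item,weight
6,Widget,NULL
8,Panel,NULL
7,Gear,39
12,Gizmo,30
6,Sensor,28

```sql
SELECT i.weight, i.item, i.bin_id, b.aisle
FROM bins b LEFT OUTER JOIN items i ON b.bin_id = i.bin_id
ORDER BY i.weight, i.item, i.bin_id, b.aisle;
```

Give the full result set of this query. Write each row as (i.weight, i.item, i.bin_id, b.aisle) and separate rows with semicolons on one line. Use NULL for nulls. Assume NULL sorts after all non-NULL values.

LEFT JOIN keeps every row from `bins`; unmatched rows get NULL for `items`'s columns.
Matching on b.bin_id = i.bin_id. A NULL in a compared column never satisfies the condition.
Matched pairs: 8; unmatched b rows kept: 1.

(28, Sensor, 6, A); (28, Sensor, 6, B); (28, Sensor, 6, B); (28, Sensor, 6, H); (NULL, Widget, 6, A); (NULL, Widget, 6, B); (NULL, Widget, 6, B); (NULL, Widget, 6, H); (NULL, NULL, NULL, C)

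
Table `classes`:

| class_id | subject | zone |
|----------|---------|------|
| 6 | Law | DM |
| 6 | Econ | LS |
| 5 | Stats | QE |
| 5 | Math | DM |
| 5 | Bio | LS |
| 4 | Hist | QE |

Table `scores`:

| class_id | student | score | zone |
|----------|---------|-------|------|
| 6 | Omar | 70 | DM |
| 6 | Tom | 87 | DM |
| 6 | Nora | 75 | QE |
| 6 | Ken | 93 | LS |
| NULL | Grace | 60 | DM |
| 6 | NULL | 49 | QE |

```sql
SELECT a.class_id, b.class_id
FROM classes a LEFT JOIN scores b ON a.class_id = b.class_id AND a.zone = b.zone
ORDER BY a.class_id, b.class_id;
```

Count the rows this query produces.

7

LEFT JOIN keeps every row from `classes`; unmatched rows get NULL for `scores`'s columns.
Matching on a.class_id = b.class_id AND a.zone = b.zone. A NULL in a compared column never satisfies the condition.
- a row (class_id=6, zone=DM): matches 2 b row(s) → 2 output row(s).
- a row (class_id=6, zone=LS): matches 1 b row(s) → 1 output row(s).
- a row (class_id=5, zone=QE): no match → kept, b columns NULL.
- a row (class_id=5, zone=DM): no match → kept, b columns NULL.
- a row (class_id=5, zone=LS): no match → kept, b columns NULL.
- a row (class_id=4, zone=QE): no match → kept, b columns NULL.
Total: 3 matched + 4 padded = 7 rows.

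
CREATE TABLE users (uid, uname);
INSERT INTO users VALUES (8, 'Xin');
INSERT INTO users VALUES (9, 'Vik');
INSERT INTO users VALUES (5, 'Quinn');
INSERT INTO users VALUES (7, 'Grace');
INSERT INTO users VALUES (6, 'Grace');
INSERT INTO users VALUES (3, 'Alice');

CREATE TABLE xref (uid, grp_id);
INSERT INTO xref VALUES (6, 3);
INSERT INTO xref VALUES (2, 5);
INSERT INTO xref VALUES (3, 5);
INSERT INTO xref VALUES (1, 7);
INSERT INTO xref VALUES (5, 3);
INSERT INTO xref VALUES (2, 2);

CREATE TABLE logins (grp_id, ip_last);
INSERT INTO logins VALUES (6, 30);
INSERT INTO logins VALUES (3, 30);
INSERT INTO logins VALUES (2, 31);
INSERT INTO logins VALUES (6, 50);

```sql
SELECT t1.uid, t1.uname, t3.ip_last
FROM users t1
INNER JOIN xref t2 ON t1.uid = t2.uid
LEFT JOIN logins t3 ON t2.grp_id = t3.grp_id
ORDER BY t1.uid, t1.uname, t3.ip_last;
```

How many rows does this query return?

3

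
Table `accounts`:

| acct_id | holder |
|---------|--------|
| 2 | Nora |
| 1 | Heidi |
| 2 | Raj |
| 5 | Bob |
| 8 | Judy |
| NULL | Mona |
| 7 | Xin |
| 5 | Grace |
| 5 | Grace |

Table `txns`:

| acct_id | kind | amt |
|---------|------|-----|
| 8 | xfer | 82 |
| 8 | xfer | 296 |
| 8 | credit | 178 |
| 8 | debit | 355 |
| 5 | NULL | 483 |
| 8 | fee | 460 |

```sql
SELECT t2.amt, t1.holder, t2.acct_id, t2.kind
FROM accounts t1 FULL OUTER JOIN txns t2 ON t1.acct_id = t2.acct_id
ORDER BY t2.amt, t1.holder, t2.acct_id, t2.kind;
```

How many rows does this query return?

FULL OUTER JOIN keeps every row from both sides; unmatched rows get NULL for the other side's columns.
Matching on t1.acct_id = t2.acct_id. A NULL in a compared column never satisfies the condition.
- t1 (acct_id=2) has no partner → padded with NULL.
- t1 (acct_id=1) has no partner → padded with NULL.
- t1 (acct_id=2) has no partner → padded with NULL.
- t1 (acct_id=5) pairs with 1 row(s) of t2.
- t1 (acct_id=8) pairs with 5 row(s) of t2.
- t1 (acct_id=NULL) has no partner → padded with NULL.
- t1 (acct_id=7) has no partner → padded with NULL.
- t1 (acct_id=5) pairs with 1 row(s) of t2.
- t1 (acct_id=5) pairs with 1 row(s) of t2.
Total: 8 matched + 5 padded = 13 rows.

13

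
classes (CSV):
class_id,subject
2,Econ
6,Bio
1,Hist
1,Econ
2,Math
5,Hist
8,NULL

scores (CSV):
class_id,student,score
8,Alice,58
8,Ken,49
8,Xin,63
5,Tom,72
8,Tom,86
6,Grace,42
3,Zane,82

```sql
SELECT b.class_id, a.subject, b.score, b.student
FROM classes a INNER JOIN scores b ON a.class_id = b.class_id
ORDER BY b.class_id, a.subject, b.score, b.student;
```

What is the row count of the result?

6

INNER JOIN keeps only pairs where the ON condition holds.
Matching on a.class_id = b.class_id.
Matched pairs: 6.
Total: 6 rows.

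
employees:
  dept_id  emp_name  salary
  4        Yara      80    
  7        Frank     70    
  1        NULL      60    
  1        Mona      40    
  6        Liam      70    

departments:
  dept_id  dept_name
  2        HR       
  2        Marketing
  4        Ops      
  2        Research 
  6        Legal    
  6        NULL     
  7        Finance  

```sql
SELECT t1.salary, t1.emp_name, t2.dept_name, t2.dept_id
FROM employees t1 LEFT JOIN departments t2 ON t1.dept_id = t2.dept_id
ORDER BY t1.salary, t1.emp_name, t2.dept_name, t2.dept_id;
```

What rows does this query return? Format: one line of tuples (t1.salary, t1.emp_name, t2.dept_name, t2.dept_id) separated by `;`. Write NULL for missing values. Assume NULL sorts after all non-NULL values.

(40, Mona, NULL, NULL); (60, NULL, NULL, NULL); (70, Frank, Finance, 7); (70, Liam, Legal, 6); (70, Liam, NULL, 6); (80, Yara, Ops, 4)

LEFT JOIN keeps every row from `employees`; unmatched rows get NULL for `departments`'s columns.
Matching on t1.dept_id = t2.dept_id.
- t1 (dept_id=4) pairs with 1 row(s) of t2.
- t1 (dept_id=7) pairs with 1 row(s) of t2.
- t1 (dept_id=1) has no partner → padded with NULL.
- t1 (dept_id=1) has no partner → padded with NULL.
- t1 (dept_id=6) pairs with 2 row(s) of t2.
After projecting and ordering:
t1.salary | t1.emp_name | t2.dept_name | t2.dept_id
40 | Mona | NULL | NULL
60 | NULL | NULL | NULL
70 | Frank | Finance | 7
70 | Liam | Legal | 6
70 | Liam | NULL | 6
80 | Yara | Ops | 4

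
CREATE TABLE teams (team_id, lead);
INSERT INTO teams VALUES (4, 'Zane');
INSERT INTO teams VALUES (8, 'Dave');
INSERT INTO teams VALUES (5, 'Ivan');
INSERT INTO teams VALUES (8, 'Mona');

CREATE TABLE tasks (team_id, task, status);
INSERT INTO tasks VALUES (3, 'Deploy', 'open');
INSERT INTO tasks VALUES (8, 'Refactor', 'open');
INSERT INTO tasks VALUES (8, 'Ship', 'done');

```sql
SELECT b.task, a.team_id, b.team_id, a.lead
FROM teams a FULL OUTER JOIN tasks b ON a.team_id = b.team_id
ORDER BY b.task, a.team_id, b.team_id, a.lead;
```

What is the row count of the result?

FULL OUTER JOIN keeps every row from both sides; unmatched rows get NULL for the other side's columns.
Matching on a.team_id = b.team_id.
- team_id=4: no b row matches, row kept with b columns NULL.
- team_id=8: 2 matching b row(s), so 2 row(s) emitted.
- team_id=5: no b row matches, row kept with b columns NULL.
- team_id=8: 2 matching b row(s), so 2 row(s) emitted.
- 1 b row(s) had no a match → kept, a columns NULL.
Total: 4 matched + 3 padded = 7 rows.

7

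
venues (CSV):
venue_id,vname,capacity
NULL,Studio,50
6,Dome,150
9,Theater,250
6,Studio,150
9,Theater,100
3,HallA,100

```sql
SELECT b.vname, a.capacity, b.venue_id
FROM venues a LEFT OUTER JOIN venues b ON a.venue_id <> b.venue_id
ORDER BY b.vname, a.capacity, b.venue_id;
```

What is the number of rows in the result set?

17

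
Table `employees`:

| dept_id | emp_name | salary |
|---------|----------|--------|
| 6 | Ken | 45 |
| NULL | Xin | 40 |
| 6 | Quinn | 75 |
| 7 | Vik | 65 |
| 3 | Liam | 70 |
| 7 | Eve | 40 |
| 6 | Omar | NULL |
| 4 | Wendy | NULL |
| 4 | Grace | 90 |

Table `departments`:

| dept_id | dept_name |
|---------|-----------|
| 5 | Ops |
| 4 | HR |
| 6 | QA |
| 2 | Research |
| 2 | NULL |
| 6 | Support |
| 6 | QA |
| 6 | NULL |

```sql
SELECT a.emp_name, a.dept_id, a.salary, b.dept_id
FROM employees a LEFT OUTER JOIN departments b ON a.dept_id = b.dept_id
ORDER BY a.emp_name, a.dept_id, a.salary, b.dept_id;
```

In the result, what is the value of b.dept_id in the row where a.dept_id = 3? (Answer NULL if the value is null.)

LEFT JOIN keeps every row from `employees`; unmatched rows get NULL for `departments`'s columns.
Matching on a.dept_id = b.dept_id. A NULL in a compared column never satisfies the condition.
- dept_id=6: 4 matching b row(s), so 4 row(s) emitted.
- dept_id=NULL: no b row matches, row kept with b columns NULL.
- dept_id=6: 4 matching b row(s), so 4 row(s) emitted.
- dept_id=7: no b row matches, row kept with b columns NULL.
- dept_id=3: no b row matches, row kept with b columns NULL.
- dept_id=7: no b row matches, row kept with b columns NULL.
- dept_id=6: 4 matching b row(s), so 4 row(s) emitted.
- dept_id=4: 1 matching b row(s), so 1 row(s) emitted.
- dept_id=4: 1 matching b row(s), so 1 row(s) emitted.

NULL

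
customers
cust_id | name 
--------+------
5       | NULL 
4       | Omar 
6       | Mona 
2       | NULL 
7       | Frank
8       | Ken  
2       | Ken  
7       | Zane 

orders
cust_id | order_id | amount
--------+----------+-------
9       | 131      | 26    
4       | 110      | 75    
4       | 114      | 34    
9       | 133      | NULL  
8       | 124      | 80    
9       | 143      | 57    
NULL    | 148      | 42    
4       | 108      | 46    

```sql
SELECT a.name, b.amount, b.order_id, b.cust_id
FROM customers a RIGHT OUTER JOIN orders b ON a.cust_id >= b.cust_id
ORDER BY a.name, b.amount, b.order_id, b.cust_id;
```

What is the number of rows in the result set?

23

RIGHT JOIN keeps every row from `orders`; unmatched rows get NULL for `customers`'s columns.
Matching on a.cust_id >= b.cust_id. A NULL in a compared column never satisfies the condition.
Matched pairs: 19; unmatched b rows kept: 4.
Total: 19 matched + 4 padded = 23 rows.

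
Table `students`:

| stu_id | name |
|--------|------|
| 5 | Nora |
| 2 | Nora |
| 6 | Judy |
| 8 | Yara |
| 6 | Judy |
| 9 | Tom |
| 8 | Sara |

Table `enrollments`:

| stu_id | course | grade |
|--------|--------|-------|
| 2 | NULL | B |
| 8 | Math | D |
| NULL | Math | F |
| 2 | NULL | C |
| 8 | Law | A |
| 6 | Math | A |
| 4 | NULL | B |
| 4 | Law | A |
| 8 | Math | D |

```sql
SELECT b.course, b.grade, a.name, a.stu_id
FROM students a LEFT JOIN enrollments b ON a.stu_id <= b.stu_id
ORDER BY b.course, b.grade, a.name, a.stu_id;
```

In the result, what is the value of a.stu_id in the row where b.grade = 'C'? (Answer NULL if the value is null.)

2

LEFT JOIN keeps every row from `students`; unmatched rows get NULL for `enrollments`'s columns.
Matching on a.stu_id <= b.stu_id. A NULL in a compared column never satisfies the condition.
- a (stu_id=5) pairs with 4 row(s) of b.
- a (stu_id=2) pairs with 8 row(s) of b.
- a (stu_id=6) pairs with 4 row(s) of b.
- a (stu_id=8) pairs with 3 row(s) of b.
- a (stu_id=6) pairs with 4 row(s) of b.
- a (stu_id=9) has no partner → padded with NULL.
- a (stu_id=8) pairs with 3 row(s) of b.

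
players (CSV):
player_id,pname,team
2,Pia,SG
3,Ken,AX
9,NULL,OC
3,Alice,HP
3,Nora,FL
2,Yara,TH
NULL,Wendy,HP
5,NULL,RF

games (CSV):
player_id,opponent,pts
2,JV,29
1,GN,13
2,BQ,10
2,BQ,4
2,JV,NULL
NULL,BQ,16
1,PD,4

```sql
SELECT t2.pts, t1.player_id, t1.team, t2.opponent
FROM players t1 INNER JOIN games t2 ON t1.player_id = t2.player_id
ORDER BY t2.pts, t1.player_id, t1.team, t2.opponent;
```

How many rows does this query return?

8

INNER JOIN keeps only pairs where the ON condition holds.
Matching on t1.player_id = t2.player_id. A NULL in a compared column never satisfies the condition.
- t1[0] player_id=2 → 4 match(es) in t2 → 4 row(s).
- t1[1] player_id=3 → no match; dropped.
- t1[2] player_id=9 → no match; dropped.
- t1[3] player_id=3 → no match; dropped.
- t1[4] player_id=3 → no match; dropped.
- t1[5] player_id=2 → 4 match(es) in t2 → 4 row(s).
- t1[6] player_id=NULL → no match; dropped.
- t1[7] player_id=5 → no match; dropped.
Total: 8 rows.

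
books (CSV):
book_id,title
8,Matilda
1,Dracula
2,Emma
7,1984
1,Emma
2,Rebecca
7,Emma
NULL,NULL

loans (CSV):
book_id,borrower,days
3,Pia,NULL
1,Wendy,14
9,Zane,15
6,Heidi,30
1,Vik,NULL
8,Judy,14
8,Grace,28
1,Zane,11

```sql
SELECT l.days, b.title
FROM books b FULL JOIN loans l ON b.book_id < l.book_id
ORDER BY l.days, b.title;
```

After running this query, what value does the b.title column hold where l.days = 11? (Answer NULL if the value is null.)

NULL

FULL OUTER JOIN keeps every row from both sides; unmatched rows get NULL for the other side's columns.
Matching on b.book_id < l.book_id. A NULL in a compared column never satisfies the condition.
- b row (book_id=8): matches 1 l row(s) → 1 output row(s).
- b row (book_id=1): matches 5 l row(s) → 5 output row(s).
- b row (book_id=2): matches 5 l row(s) → 5 output row(s).
- b row (book_id=7): matches 3 l row(s) → 3 output row(s).
- b row (book_id=1): matches 5 l row(s) → 5 output row(s).
- b row (book_id=2): matches 5 l row(s) → 5 output row(s).
- b row (book_id=7): matches 3 l row(s) → 3 output row(s).
- b row (book_id=NULL): no match → kept, l columns NULL.
- 3 row(s) from l found no b partner → padded with NULL.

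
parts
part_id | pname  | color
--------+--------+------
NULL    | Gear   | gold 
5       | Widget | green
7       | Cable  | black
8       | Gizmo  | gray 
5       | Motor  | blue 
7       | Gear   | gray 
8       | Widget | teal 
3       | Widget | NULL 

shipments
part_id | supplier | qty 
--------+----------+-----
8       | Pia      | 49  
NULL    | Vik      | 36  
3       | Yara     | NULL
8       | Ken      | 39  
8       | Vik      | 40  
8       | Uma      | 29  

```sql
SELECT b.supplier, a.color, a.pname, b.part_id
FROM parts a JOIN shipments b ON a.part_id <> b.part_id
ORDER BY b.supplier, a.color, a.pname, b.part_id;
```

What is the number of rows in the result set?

26

INNER JOIN keeps only pairs where the ON condition holds.
Matching on a.part_id <> b.part_id. A NULL in a compared column never satisfies the condition.
- a[0] part_id=NULL → no match; dropped.
- a[1] part_id=5 → 5 match(es) in b → 5 row(s).
- a[2] part_id=7 → 5 match(es) in b → 5 row(s).
- a[3] part_id=8 → 1 match(es) in b → 1 row(s).
- a[4] part_id=5 → 5 match(es) in b → 5 row(s).
- a[5] part_id=7 → 5 match(es) in b → 5 row(s).
- a[6] part_id=8 → 1 match(es) in b → 1 row(s).
- a[7] part_id=3 → 4 match(es) in b → 4 row(s).
Total: 26 rows.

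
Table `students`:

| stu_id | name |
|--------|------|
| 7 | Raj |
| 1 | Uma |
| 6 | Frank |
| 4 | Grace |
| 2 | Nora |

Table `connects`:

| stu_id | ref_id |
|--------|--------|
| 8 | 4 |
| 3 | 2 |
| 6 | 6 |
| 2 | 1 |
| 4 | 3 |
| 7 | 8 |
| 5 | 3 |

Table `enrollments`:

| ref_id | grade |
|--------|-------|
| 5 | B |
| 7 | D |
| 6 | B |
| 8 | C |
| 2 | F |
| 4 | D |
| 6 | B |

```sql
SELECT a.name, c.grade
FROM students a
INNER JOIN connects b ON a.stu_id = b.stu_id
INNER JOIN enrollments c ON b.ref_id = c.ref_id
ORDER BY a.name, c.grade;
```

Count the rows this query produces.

3

Evaluate left to right. First `students a INNER JOIN connects b` on stu_id: 4 row(s).
Then INNER JOIN `enrollments c` on ref_id: keep only rows whose b.ref_id appears in c.
Result: 3 row(s).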